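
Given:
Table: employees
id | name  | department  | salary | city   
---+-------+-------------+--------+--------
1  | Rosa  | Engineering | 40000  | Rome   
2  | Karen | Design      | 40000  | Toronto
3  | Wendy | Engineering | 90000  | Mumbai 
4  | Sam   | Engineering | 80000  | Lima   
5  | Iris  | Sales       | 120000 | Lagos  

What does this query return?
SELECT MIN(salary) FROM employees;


Salaries: 40000, 40000, 90000, 80000, 120000
MIN = 40000

40000


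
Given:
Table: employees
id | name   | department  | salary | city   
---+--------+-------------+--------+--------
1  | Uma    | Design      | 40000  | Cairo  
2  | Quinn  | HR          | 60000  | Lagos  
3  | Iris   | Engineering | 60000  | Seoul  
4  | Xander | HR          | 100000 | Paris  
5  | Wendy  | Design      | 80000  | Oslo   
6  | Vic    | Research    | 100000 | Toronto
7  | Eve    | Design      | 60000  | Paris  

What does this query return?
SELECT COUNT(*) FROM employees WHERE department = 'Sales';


Counting rows where department = 'Sales'


0


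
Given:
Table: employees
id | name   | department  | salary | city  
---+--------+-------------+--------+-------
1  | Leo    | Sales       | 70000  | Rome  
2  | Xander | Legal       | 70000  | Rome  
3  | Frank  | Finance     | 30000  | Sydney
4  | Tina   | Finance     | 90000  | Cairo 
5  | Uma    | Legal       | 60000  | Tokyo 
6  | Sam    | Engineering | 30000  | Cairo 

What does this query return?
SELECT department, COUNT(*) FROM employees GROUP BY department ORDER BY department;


Assigning each row to its department group:
  Leo -> Sales
  Xander -> Legal
  Frank -> Finance
  Tina -> Finance
  Uma -> Legal
  Sam -> Engineering


4 groups:
Engineering, 1
Finance, 2
Legal, 2
Sales, 1


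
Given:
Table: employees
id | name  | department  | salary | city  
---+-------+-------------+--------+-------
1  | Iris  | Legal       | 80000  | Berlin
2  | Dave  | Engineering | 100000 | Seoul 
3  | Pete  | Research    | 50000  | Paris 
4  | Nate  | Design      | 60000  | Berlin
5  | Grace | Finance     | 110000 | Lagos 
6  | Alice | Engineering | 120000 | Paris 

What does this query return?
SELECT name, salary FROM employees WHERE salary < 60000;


Filtering: salary < 60000
Matching: 1 rows

1 rows:
Pete, 50000


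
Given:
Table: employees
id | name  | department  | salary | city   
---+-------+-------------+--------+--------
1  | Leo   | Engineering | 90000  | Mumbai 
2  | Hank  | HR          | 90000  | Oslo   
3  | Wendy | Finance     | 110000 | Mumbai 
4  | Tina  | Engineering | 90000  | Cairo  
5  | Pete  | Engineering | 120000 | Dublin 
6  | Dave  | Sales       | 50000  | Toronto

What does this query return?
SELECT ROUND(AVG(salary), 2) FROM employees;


SUM(salary) = 550000
COUNT = 6
ROUND(AVG, 2) = ROUND(550000 / 6, 2) = 91666.67

91666.67


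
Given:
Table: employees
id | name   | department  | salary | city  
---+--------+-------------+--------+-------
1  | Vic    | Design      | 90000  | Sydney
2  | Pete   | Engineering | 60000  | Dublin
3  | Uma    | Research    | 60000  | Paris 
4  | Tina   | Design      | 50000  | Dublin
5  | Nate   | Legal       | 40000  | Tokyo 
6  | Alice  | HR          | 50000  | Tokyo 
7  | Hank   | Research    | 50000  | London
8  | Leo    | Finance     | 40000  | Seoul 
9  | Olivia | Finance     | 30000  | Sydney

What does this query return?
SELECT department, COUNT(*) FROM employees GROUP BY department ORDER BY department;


Assigning each row to its department group:
  Vic -> Design
  Pete -> Engineering
  Uma -> Research
  Tina -> Design
  Nate -> Legal
  Alice -> HR
  Hank -> Research
  Leo -> Finance
  Olivia -> Finance


6 groups:
Design, 2
Engineering, 1
Finance, 2
HR, 1
Legal, 1
Research, 2


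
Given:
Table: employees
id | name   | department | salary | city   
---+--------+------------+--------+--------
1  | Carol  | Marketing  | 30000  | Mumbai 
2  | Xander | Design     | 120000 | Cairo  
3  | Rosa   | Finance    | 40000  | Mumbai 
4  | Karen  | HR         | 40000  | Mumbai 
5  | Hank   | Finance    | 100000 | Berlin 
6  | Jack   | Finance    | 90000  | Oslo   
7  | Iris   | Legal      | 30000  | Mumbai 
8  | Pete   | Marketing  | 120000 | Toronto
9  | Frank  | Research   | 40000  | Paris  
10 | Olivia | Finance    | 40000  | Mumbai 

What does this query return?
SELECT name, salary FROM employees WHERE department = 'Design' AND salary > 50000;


Filtering: department = 'Design' AND salary > 50000
Matching: 1 rows

1 rows:
Xander, 120000


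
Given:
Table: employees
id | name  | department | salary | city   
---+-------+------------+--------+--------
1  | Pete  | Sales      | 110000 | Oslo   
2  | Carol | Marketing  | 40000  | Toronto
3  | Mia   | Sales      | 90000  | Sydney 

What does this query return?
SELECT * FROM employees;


SELECT * returns all 3 rows with all columns

3 rows:
1, Pete, Sales, 110000, Oslo
2, Carol, Marketing, 40000, Toronto
3, Mia, Sales, 90000, Sydney


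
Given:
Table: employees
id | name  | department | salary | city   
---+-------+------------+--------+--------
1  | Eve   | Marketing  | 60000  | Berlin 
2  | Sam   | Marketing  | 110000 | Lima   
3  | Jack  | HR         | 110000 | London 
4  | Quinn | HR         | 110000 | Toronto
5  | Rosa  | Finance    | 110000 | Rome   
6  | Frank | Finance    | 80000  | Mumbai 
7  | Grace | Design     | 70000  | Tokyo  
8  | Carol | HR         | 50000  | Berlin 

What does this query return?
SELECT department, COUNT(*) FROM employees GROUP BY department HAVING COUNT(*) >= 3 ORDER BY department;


Groups with count >= 3:
  HR: 3 -> PASS
  Design: 1 -> filtered out
  Finance: 2 -> filtered out
  Marketing: 2 -> filtered out


1 groups:
HR, 3


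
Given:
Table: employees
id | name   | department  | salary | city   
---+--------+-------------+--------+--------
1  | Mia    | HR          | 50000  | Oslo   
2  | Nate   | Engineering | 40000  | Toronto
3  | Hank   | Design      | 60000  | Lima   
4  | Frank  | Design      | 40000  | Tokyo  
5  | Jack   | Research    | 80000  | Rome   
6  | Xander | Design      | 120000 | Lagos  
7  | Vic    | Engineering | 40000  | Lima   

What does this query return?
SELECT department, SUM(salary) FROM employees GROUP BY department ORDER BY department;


Summing salary within each department:
  Design: 60000 + 40000 + 120000 = 220000
  Engineering: 40000 + 40000 = 80000
  HR: 50000 = 50000
  Research: 80000 = 80000


4 groups:
Design, 220000
Engineering, 80000
HR, 50000
Research, 80000


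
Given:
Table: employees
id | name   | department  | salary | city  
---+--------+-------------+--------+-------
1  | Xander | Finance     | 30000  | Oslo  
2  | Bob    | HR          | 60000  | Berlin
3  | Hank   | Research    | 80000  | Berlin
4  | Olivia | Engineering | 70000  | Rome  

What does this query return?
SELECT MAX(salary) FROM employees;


Salaries: 30000, 60000, 80000, 70000
MAX = 80000

80000


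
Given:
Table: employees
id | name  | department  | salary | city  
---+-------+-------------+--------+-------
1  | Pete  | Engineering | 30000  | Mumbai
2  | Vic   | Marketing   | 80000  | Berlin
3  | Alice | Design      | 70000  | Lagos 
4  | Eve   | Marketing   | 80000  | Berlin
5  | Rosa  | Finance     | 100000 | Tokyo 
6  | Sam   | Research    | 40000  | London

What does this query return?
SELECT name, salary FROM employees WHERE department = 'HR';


Filtering: department = 'HR'
Matching rows: 0

Empty result set (0 rows)


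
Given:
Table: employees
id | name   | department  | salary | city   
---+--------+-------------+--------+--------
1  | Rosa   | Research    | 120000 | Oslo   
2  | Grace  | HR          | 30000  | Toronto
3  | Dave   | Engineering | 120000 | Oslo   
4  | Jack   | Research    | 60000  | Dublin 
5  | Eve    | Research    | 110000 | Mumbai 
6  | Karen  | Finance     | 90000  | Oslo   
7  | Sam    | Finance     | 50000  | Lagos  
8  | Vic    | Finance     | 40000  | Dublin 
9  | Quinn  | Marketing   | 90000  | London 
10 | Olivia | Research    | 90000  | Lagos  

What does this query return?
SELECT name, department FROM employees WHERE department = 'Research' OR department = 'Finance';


Filtering: department = 'Research' OR 'Finance'
Matching: 7 rows

7 rows:
Rosa, Research
Jack, Research
Eve, Research
Karen, Finance
Sam, Finance
Vic, Finance
Olivia, Research


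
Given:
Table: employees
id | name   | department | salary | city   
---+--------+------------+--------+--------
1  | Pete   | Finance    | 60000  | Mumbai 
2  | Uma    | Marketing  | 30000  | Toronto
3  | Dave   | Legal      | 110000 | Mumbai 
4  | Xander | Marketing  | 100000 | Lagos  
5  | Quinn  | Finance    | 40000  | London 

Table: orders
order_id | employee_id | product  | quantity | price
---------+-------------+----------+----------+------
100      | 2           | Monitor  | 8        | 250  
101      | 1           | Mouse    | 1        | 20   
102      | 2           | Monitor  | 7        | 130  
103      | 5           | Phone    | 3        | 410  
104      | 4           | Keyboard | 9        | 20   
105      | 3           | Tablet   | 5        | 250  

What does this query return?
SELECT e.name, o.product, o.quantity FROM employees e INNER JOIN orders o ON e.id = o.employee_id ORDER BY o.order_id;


Joining employees.id = orders.employee_id:
  employee Uma (id=2) -> order Monitor
  employee Pete (id=1) -> order Mouse
  employee Uma (id=2) -> order Monitor
  employee Quinn (id=5) -> order Phone
  employee Xander (id=4) -> order Keyboard
  employee Dave (id=3) -> order Tablet


6 rows:
Uma, Monitor, 8
Pete, Mouse, 1
Uma, Monitor, 7
Quinn, Phone, 3
Xander, Keyboard, 9
Dave, Tablet, 5


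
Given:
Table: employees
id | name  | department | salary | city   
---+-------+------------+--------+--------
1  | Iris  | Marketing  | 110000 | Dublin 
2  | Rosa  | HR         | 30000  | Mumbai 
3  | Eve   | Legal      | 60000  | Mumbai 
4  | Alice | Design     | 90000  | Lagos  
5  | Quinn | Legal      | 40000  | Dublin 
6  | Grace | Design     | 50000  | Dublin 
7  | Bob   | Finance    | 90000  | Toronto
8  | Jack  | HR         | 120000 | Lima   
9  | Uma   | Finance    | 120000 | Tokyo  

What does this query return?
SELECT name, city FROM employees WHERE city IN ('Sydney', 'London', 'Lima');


Filtering: city IN ('Sydney', 'London', 'Lima')
Matching: 1 rows

1 rows:
Jack, Lima


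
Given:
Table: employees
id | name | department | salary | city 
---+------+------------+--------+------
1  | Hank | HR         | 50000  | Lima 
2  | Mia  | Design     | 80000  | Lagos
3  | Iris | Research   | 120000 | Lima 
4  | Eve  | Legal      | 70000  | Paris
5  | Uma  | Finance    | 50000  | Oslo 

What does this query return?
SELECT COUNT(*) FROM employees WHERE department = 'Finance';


Counting rows where department = 'Finance'
  Uma -> MATCH


1


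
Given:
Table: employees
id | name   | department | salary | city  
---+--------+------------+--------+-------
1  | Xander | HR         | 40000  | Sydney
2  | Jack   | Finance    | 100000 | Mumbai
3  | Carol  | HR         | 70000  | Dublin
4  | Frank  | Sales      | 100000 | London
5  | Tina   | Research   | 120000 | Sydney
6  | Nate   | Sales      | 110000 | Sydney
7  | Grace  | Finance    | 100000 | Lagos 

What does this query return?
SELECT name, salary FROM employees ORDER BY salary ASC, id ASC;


Sorting by salary ASC, then id ASC for ties

7 rows:
Xander, 40000
Carol, 70000
Jack, 100000
Frank, 100000
Grace, 100000
Nate, 110000
Tina, 120000


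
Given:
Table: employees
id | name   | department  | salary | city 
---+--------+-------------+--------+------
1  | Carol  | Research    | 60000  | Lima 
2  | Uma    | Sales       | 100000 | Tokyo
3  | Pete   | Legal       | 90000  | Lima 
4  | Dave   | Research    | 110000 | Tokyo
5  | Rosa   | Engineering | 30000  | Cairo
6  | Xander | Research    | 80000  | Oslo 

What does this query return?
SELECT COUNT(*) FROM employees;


COUNT(*) counts all rows

6


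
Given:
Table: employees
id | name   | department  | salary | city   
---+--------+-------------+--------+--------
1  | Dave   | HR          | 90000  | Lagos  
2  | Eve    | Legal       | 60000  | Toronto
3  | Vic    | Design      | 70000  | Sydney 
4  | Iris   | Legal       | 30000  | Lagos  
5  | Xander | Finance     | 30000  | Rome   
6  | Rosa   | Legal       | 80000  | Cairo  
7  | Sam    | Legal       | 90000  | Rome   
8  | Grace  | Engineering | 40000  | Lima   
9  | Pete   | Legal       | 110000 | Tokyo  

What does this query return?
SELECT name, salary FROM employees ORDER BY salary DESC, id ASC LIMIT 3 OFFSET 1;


Sort by salary DESC (id ASC tiebreak), then skip 1 and take 3
Rows 2 through 4

3 rows:
Dave, 90000
Sam, 90000
Rosa, 80000


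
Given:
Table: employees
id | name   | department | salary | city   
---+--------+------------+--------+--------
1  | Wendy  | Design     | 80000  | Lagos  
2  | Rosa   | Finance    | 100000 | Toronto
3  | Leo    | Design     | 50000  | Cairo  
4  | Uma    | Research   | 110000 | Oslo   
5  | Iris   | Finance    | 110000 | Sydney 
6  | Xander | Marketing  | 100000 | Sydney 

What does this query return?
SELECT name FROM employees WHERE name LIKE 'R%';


LIKE 'R%' matches names starting with 'R'
Matching: 1

1 rows:
Rosa


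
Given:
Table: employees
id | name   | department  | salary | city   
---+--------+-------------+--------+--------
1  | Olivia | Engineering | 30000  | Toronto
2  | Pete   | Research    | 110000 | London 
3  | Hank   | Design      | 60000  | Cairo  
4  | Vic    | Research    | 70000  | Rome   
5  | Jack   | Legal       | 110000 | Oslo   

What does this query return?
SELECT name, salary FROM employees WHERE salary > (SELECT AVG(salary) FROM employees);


Subquery: AVG(salary) = 76000.0
Filtering: salary > 76000.0
  Pete (110000) -> MATCH
  Jack (110000) -> MATCH


2 rows:
Pete, 110000
Jack, 110000


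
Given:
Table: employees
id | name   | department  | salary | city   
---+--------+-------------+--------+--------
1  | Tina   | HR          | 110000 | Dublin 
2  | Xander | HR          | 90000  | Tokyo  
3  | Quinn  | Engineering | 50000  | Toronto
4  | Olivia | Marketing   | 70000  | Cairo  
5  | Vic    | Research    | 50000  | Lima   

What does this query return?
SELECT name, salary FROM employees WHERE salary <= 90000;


Filtering: salary <= 90000
Matching: 4 rows

4 rows:
Xander, 90000
Quinn, 50000
Olivia, 70000
Vic, 50000


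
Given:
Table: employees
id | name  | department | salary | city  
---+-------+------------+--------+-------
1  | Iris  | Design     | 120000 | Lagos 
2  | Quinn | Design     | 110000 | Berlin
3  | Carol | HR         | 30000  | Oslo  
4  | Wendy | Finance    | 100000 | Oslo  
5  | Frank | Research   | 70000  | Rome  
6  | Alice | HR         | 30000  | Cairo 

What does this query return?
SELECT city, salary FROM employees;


Projecting columns: city, salary

6 rows:
Lagos, 120000
Berlin, 110000
Oslo, 30000
Oslo, 100000
Rome, 70000
Cairo, 30000


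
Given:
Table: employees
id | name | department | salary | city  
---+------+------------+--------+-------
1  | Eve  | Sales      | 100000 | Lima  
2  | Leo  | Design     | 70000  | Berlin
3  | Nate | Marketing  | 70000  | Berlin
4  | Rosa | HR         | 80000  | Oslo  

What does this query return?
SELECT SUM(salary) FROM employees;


SUM(salary) = 100000 + 70000 + 70000 + 80000 = 320000

320000


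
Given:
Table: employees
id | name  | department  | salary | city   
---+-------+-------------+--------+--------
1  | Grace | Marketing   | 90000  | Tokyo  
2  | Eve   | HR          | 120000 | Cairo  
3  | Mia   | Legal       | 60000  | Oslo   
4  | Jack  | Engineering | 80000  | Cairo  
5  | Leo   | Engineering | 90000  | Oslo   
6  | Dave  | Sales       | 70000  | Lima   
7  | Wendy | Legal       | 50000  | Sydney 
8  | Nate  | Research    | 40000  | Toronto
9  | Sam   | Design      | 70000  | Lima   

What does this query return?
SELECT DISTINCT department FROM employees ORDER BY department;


All 'department' values (row order): Marketing, HR, Legal, Engineering, Engineering, Sales, Legal, Research, Design
Removing duplicates leaves 7 unique value(s).

7 values:
Design
Engineering
HR
Legal
Marketing
Research
Sales


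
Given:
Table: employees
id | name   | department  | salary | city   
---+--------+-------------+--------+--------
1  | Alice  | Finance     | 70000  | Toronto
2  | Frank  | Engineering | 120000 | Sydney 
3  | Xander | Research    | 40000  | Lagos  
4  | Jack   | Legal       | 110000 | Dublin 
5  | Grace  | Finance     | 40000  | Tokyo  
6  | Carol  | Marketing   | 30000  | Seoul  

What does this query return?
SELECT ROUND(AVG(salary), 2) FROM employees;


SUM(salary) = 410000
COUNT = 6
ROUND(AVG, 2) = ROUND(410000 / 6, 2) = 68333.33

68333.33


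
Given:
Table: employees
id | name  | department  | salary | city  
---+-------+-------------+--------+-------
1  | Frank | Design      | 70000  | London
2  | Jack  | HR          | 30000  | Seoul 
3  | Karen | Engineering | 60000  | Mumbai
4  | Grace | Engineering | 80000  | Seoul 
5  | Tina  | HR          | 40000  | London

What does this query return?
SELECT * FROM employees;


SELECT * returns all 5 rows with all columns

5 rows:
1, Frank, Design, 70000, London
2, Jack, HR, 30000, Seoul
3, Karen, Engineering, 60000, Mumbai
4, Grace, Engineering, 80000, Seoul
5, Tina, HR, 40000, London


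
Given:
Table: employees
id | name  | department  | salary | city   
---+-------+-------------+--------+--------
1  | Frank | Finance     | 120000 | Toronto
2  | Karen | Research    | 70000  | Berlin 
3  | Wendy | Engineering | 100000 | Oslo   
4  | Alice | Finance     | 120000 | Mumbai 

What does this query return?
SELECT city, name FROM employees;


Projecting columns: city, name

4 rows:
Toronto, Frank
Berlin, Karen
Oslo, Wendy
Mumbai, Alice


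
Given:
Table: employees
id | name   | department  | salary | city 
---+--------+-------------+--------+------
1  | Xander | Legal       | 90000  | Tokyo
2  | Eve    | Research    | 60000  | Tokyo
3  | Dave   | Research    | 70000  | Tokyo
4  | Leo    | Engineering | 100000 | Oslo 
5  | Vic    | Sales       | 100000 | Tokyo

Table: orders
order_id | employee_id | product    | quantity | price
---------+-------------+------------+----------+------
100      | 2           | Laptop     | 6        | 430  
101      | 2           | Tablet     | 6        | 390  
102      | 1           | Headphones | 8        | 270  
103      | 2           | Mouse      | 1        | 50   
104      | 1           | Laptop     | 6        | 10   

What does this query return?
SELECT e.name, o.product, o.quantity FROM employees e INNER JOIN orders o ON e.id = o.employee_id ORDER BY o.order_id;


Joining employees.id = orders.employee_id:
  employee Eve (id=2) -> order Laptop
  employee Eve (id=2) -> order Tablet
  employee Xander (id=1) -> order Headphones
  employee Eve (id=2) -> order Mouse
  employee Xander (id=1) -> order Laptop


5 rows:
Eve, Laptop, 6
Eve, Tablet, 6
Xander, Headphones, 8
Eve, Mouse, 1
Xander, Laptop, 6


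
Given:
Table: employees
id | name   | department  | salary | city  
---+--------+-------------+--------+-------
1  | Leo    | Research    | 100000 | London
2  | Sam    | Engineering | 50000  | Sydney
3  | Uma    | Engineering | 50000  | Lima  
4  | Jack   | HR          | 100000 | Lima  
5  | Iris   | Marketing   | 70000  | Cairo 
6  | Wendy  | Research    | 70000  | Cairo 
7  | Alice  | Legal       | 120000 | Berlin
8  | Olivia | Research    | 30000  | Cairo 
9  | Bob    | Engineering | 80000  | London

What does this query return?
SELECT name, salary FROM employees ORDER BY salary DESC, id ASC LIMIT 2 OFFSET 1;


Sort by salary DESC (id ASC tiebreak), then skip 1 and take 2
Rows 2 through 3

2 rows:
Leo, 100000
Jack, 100000


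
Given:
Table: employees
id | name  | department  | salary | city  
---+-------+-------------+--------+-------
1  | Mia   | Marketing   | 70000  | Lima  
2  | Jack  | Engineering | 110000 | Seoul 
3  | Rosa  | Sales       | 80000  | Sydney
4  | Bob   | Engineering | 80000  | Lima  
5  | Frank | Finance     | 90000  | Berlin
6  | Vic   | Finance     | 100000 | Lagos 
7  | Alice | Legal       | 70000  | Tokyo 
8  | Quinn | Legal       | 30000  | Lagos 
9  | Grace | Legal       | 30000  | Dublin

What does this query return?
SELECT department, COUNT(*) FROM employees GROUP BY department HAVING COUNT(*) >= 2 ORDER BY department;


Groups with count >= 2:
  Engineering: 2 -> PASS
  Finance: 2 -> PASS
  Legal: 3 -> PASS
  Marketing: 1 -> filtered out
  Sales: 1 -> filtered out


3 groups:
Engineering, 2
Finance, 2
Legal, 3


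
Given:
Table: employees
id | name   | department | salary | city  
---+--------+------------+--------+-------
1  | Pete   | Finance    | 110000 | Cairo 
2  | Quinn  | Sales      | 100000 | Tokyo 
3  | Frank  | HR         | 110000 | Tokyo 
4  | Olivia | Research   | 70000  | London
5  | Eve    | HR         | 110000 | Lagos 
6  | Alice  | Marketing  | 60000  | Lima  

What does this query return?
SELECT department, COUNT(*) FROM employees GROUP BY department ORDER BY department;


Assigning each row to its department group:
  Pete -> Finance
  Quinn -> Sales
  Frank -> HR
  Olivia -> Research
  Eve -> HR
  Alice -> Marketing


5 groups:
Finance, 1
HR, 2
Marketing, 1
Research, 1
Sales, 1


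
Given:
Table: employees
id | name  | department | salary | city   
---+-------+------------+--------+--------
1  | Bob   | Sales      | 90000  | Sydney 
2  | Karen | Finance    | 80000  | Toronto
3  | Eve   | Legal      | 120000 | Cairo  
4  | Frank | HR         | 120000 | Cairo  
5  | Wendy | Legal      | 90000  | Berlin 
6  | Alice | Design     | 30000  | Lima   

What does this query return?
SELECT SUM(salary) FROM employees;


SUM(salary) = 90000 + 80000 + 120000 + 120000 + 90000 + 30000 = 530000

530000


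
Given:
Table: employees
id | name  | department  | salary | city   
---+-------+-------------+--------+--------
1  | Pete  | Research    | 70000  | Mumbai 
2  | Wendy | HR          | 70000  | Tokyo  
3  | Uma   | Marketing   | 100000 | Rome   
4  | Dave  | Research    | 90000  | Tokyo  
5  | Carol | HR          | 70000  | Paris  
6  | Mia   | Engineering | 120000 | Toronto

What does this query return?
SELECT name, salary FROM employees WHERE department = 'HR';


Filtering: department = 'HR'
Matching rows: 2

2 rows:
Wendy, 70000
Carol, 70000


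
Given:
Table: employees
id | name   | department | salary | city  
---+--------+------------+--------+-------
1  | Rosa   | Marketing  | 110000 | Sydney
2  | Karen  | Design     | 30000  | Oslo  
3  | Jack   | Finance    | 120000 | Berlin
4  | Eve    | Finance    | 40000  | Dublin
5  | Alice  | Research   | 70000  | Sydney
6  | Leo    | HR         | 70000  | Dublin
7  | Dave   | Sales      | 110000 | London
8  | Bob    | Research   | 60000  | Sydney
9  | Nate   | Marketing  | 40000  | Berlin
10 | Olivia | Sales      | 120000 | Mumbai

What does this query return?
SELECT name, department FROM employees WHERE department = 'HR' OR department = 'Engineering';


Filtering: department = 'HR' OR 'Engineering'
Matching: 1 rows

1 rows:
Leo, HR


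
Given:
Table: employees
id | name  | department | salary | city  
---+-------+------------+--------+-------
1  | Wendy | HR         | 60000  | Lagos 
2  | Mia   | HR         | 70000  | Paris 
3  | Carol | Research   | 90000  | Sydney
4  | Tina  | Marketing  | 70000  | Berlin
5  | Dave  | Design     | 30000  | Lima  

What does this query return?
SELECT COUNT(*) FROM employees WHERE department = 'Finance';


Counting rows where department = 'Finance'


0


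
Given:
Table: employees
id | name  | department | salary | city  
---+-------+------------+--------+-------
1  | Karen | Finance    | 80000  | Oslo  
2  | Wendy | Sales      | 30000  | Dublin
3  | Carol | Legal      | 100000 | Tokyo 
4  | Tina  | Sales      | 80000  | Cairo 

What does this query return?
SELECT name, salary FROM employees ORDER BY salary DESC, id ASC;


Sorting by salary DESC, then id ASC for ties

4 rows:
Carol, 100000
Karen, 80000
Tina, 80000
Wendy, 30000


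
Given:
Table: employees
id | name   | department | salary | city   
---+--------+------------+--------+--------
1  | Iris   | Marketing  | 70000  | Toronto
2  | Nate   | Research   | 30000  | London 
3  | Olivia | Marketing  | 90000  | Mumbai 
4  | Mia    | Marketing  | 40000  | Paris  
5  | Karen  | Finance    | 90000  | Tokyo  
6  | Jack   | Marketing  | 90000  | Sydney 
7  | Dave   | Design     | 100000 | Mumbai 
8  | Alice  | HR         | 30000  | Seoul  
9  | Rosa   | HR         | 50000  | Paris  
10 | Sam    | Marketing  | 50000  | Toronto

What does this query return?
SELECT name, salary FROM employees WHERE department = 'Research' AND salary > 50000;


Filtering: department = 'Research' AND salary > 50000
Matching: 0 rows

Empty result set (0 rows)


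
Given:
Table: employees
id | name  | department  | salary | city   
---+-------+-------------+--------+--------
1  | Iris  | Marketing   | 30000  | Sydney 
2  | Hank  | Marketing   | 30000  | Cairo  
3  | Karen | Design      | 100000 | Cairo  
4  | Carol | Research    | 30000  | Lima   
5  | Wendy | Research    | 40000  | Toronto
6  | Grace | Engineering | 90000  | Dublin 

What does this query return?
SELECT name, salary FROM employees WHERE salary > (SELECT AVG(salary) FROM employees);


Subquery: AVG(salary) = 53333.33
Filtering: salary > 53333.33
  Karen (100000) -> MATCH
  Grace (90000) -> MATCH


2 rows:
Karen, 100000
Grace, 90000


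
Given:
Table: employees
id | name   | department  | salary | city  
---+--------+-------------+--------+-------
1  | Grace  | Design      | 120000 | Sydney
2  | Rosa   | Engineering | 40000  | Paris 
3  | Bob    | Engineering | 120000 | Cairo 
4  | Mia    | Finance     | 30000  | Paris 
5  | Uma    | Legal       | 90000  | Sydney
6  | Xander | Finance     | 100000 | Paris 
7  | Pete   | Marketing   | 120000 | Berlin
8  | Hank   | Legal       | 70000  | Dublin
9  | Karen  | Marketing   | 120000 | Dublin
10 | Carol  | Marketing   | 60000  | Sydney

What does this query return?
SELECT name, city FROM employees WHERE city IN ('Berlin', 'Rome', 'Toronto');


Filtering: city IN ('Berlin', 'Rome', 'Toronto')
Matching: 1 rows

1 rows:
Pete, Berlin


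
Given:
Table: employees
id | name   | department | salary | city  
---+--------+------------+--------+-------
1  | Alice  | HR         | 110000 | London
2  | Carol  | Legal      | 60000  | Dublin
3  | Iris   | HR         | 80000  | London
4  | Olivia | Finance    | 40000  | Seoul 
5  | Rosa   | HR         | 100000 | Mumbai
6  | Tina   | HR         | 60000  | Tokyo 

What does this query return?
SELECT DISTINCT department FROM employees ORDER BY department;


All 'department' values (row order): HR, Legal, HR, Finance, HR, HR
Removing duplicates leaves 3 unique value(s).

3 values:
Finance
HR
Legal


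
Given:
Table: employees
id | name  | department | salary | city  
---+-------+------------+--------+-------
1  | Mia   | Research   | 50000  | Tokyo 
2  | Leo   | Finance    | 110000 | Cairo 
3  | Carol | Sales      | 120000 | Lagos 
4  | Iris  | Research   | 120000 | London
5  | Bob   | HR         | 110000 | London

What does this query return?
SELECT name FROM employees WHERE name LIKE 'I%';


LIKE 'I%' matches names starting with 'I'
Matching: 1

1 rows:
Iris


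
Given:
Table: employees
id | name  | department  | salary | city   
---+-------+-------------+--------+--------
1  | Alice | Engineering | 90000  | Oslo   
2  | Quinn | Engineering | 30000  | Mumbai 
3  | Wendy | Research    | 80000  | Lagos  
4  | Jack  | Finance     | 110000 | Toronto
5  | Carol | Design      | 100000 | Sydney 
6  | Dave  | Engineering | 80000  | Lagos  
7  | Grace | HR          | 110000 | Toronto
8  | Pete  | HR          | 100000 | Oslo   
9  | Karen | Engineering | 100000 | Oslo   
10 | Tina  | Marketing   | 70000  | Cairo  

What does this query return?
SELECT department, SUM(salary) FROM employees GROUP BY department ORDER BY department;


Summing salary within each department:
  Design: 100000 = 100000
  Engineering: 90000 + 30000 + 80000 + 100000 = 300000
  Finance: 110000 = 110000
  HR: 110000 + 100000 = 210000
  Marketing: 70000 = 70000
  Research: 80000 = 80000


6 groups:
Design, 100000
Engineering, 300000
Finance, 110000
HR, 210000
Marketing, 70000
Research, 80000


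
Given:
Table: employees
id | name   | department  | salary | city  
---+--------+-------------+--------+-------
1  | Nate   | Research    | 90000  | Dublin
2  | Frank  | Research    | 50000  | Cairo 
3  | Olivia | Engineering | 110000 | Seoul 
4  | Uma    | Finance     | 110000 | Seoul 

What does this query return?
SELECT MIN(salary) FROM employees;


Salaries: 90000, 50000, 110000, 110000
MIN = 50000

50000


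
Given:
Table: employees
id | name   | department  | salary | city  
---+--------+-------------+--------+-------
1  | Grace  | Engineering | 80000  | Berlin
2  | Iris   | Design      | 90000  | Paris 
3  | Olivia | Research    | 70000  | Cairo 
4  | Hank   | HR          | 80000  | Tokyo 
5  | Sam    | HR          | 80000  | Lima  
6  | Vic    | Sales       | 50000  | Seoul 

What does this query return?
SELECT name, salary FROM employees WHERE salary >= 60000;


Filtering: salary >= 60000
Matching: 5 rows

5 rows:
Grace, 80000
Iris, 90000
Olivia, 70000
Hank, 80000
Sam, 80000


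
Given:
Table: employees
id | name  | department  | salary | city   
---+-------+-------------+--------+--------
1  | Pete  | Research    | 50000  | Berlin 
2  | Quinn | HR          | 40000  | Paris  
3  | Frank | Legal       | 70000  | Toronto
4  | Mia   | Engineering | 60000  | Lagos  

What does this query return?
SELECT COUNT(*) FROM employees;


COUNT(*) counts all rows

4


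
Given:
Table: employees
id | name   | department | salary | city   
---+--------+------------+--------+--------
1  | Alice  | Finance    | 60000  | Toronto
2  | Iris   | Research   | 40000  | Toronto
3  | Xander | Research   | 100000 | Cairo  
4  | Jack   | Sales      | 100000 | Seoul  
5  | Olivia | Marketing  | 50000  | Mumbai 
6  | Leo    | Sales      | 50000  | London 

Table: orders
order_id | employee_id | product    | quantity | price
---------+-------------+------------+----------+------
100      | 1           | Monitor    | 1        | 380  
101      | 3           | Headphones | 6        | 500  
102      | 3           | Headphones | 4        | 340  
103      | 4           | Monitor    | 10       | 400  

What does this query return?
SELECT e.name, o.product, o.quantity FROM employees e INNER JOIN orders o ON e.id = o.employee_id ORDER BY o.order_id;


Joining employees.id = orders.employee_id:
  employee Alice (id=1) -> order Monitor
  employee Xander (id=3) -> order Headphones
  employee Xander (id=3) -> order Headphones
  employee Jack (id=4) -> order Monitor


4 rows:
Alice, Monitor, 1
Xander, Headphones, 6
Xander, Headphones, 4
Jack, Monitor, 10


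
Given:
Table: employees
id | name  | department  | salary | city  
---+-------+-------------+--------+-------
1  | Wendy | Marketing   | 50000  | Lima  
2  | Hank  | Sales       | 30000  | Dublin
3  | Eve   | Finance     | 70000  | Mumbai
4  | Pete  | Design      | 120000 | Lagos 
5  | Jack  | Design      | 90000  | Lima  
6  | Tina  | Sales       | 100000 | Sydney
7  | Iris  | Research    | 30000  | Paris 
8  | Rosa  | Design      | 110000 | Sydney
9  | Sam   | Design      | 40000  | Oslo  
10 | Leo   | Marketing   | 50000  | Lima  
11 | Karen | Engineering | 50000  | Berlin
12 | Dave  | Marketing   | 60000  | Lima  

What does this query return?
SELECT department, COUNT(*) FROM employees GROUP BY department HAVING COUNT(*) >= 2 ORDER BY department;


Groups with count >= 2:
  Design: 4 -> PASS
  Marketing: 3 -> PASS
  Sales: 2 -> PASS
  Engineering: 1 -> filtered out
  Finance: 1 -> filtered out
  Research: 1 -> filtered out


3 groups:
Design, 4
Marketing, 3
Sales, 2


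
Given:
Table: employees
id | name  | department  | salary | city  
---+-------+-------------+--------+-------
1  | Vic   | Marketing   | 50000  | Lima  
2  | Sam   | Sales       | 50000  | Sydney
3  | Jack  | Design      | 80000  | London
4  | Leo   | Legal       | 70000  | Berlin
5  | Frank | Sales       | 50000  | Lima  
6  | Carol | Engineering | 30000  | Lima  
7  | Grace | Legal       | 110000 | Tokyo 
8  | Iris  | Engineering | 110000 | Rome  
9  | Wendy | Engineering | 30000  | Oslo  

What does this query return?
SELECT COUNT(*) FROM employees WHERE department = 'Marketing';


Counting rows where department = 'Marketing'
  Vic -> MATCH


1


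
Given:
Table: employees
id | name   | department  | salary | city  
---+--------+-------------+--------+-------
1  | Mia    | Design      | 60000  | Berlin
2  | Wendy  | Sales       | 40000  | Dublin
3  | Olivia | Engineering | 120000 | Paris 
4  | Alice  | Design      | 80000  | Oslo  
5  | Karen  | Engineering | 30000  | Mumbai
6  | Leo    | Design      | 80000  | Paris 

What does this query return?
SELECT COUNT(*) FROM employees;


COUNT(*) counts all rows

6


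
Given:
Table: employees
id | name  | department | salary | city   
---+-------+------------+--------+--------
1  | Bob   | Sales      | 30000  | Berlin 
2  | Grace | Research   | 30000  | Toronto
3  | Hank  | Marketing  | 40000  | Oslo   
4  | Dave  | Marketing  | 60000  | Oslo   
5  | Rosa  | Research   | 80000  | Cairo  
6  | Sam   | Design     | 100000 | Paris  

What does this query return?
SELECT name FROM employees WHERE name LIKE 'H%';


LIKE 'H%' matches names starting with 'H'
Matching: 1

1 rows:
Hank


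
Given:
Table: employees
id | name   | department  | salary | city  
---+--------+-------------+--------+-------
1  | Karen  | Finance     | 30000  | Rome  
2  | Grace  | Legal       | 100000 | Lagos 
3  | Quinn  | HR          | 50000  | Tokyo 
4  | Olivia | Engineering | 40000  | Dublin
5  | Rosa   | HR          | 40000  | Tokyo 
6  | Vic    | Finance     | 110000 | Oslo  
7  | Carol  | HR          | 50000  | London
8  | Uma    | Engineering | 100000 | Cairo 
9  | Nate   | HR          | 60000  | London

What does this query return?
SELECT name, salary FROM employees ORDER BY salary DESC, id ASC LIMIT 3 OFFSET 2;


Sort by salary DESC (id ASC tiebreak), then skip 2 and take 3
Rows 3 through 5

3 rows:
Uma, 100000
Nate, 60000
Quinn, 50000


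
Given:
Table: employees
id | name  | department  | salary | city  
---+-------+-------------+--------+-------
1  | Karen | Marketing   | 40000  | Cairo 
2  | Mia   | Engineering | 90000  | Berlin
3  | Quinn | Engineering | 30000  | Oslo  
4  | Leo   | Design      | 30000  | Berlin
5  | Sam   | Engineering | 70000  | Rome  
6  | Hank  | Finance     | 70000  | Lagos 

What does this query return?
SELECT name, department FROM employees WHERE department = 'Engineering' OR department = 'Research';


Filtering: department = 'Engineering' OR 'Research'
Matching: 3 rows

3 rows:
Mia, Engineering
Quinn, Engineering
Sam, Engineering


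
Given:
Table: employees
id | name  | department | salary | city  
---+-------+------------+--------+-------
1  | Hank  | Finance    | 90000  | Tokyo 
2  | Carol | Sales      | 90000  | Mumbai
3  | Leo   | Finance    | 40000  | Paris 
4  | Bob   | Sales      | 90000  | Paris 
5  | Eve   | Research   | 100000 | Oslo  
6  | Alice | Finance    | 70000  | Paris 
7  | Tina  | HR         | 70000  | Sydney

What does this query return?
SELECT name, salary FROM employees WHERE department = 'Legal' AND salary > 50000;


Filtering: department = 'Legal' AND salary > 50000
Matching: 0 rows

Empty result set (0 rows)


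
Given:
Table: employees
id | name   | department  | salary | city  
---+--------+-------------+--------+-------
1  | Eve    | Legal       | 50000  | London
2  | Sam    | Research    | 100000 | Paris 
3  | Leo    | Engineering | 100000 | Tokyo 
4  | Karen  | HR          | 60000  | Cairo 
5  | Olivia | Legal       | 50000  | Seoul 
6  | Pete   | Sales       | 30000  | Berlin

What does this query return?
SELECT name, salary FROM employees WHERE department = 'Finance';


Filtering: department = 'Finance'
Matching rows: 0

Empty result set (0 rows)


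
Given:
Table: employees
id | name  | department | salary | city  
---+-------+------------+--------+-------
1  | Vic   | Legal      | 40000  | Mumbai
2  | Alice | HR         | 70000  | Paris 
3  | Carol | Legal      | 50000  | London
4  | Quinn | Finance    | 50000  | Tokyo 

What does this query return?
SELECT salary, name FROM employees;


Projecting columns: salary, name

4 rows:
40000, Vic
70000, Alice
50000, Carol
50000, Quinn


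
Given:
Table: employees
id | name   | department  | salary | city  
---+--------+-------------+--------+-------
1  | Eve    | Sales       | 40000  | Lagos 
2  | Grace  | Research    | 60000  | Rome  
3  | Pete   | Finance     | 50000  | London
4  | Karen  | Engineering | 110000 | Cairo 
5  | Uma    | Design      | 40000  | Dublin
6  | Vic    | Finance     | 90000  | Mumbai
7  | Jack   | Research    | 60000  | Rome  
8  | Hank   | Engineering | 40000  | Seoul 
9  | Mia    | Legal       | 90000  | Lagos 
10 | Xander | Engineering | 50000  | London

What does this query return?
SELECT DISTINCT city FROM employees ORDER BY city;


All 'city' values (row order): Lagos, Rome, London, Cairo, Dublin, Mumbai, Rome, Seoul, Lagos, London
Removing duplicates leaves 7 unique value(s).

7 values:
Cairo
Dublin
Lagos
London
Mumbai
Rome
Seoul


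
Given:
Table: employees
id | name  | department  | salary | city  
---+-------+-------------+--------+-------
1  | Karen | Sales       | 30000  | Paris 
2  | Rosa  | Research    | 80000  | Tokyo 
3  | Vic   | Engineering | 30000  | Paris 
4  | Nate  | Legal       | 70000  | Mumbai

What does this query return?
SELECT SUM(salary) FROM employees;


SUM(salary) = 30000 + 80000 + 30000 + 70000 = 210000

210000


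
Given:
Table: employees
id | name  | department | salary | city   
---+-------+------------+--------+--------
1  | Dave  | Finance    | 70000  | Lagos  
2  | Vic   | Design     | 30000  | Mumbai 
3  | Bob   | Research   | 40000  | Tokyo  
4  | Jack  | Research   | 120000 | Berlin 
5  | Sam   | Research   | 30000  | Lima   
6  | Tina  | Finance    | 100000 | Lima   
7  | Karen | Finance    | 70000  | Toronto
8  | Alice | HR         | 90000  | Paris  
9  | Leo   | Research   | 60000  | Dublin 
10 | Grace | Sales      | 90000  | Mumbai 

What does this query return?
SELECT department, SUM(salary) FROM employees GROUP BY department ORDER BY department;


Summing salary within each department:
  Design: 30000 = 30000
  Finance: 70000 + 100000 + 70000 = 240000
  HR: 90000 = 90000
  Research: 40000 + 120000 + 30000 + 60000 = 250000
  Sales: 90000 = 90000


5 groups:
Design, 30000
Finance, 240000
HR, 90000
Research, 250000
Sales, 90000


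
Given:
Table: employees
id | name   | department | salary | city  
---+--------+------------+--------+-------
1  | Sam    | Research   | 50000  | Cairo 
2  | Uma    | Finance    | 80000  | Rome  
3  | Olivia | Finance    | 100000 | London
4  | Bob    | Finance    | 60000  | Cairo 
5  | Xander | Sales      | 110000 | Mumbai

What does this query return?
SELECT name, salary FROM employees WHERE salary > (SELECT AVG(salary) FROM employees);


Subquery: AVG(salary) = 80000.0
Filtering: salary > 80000.0
  Olivia (100000) -> MATCH
  Xander (110000) -> MATCH


2 rows:
Olivia, 100000
Xander, 110000


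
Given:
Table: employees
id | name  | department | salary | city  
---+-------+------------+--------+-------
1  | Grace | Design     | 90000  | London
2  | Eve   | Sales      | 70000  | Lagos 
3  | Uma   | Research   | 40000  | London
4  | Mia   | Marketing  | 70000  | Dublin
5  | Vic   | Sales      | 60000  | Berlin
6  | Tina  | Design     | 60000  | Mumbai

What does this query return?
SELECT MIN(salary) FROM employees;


Salaries: 90000, 70000, 40000, 70000, 60000, 60000
MIN = 40000

40000


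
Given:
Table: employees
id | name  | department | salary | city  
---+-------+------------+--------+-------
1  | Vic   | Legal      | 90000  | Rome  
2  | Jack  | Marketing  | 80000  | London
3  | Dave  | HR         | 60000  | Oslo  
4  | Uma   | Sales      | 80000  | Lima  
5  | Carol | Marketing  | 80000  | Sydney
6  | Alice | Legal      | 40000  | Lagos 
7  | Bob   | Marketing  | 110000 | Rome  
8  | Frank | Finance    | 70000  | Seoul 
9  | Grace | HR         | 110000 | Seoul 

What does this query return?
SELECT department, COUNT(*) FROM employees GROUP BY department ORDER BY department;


Assigning each row to its department group:
  Vic -> Legal
  Jack -> Marketing
  Dave -> HR
  Uma -> Sales
  Carol -> Marketing
  Alice -> Legal
  Bob -> Marketing
  Frank -> Finance
  Grace -> HR


5 groups:
Finance, 1
HR, 2
Legal, 2
Marketing, 3
Sales, 1
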